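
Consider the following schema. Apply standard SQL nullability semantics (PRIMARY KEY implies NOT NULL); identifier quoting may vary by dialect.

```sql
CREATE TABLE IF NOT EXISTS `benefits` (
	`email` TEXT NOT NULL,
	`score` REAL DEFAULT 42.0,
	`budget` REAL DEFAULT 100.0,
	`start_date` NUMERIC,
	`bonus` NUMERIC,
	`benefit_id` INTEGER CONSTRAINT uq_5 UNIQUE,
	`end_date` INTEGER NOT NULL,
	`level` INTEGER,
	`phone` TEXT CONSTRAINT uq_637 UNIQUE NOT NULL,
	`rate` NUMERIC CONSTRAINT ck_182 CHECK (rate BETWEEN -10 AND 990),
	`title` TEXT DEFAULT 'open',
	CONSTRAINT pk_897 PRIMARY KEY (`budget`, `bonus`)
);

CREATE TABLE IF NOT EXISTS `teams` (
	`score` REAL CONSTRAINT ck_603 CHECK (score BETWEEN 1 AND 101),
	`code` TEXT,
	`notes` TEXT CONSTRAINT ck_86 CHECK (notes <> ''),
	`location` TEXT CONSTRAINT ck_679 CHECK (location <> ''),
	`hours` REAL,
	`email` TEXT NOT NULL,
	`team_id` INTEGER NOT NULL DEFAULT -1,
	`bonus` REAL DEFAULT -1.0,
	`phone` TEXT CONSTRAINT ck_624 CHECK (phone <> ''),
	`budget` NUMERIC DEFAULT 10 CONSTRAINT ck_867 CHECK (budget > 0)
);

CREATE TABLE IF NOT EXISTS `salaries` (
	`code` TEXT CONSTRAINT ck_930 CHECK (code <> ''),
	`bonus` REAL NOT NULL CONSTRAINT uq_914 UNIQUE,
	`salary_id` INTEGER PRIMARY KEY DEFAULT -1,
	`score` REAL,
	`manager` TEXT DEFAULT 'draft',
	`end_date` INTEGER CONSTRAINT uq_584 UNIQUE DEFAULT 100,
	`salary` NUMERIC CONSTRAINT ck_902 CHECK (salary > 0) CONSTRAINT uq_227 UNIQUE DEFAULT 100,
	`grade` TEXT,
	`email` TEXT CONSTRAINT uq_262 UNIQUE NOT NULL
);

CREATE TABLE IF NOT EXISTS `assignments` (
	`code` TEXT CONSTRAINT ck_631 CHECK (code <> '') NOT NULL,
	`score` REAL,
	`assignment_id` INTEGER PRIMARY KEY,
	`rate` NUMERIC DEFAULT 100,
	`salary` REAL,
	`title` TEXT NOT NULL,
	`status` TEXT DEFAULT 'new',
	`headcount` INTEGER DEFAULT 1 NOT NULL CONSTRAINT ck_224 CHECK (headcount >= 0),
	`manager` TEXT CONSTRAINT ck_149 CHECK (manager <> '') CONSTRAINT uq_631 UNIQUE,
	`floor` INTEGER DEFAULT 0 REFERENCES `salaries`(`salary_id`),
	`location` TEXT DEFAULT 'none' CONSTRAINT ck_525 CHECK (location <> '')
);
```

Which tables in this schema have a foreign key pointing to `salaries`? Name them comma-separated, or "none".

- assignments.floor references salaries(salary_id).

assignments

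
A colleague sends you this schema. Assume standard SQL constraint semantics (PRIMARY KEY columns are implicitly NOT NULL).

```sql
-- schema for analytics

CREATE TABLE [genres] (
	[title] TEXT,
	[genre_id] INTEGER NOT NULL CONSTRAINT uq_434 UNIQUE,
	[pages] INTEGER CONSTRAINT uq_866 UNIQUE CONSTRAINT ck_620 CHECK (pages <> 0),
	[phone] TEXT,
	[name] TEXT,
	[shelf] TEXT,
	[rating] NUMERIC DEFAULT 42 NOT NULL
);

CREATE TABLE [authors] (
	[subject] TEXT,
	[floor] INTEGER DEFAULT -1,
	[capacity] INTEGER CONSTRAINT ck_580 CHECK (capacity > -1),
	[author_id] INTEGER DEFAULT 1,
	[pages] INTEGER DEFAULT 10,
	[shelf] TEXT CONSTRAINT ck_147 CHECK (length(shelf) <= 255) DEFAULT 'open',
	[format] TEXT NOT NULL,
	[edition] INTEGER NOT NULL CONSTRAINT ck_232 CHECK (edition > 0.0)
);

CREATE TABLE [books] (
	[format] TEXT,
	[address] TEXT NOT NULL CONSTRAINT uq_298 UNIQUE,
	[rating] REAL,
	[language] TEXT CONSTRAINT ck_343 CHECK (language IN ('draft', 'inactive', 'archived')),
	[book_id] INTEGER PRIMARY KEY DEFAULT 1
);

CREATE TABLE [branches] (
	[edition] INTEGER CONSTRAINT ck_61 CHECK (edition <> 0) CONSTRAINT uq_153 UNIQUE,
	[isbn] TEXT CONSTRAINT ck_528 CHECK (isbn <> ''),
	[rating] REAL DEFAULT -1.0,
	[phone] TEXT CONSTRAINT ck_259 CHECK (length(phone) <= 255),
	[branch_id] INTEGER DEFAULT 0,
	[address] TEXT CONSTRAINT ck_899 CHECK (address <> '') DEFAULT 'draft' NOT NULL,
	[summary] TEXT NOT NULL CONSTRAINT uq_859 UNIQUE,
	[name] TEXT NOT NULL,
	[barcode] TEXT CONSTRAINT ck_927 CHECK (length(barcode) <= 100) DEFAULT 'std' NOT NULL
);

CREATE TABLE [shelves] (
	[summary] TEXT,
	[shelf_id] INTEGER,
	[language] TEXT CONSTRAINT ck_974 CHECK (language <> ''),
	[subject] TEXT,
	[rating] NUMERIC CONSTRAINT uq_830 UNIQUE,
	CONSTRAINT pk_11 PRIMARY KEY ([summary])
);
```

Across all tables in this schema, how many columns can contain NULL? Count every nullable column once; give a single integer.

23

genres: 5 nullable (title, pages, phone, name, shelf — PK none and explicit NOT NULL columns excluded).
authors: 6 nullable (subject, floor, capacity, author_id, pages, shelf — PK none and explicit NOT NULL columns excluded).
books: 3 nullable (format, rating, language — PK (book_id) and explicit NOT NULL columns excluded).
branches: 5 nullable (edition, isbn, rating, phone, branch_id — PK none and explicit NOT NULL columns excluded).
shelves: 4 nullable (shelf_id, language, subject, rating — PK (summary) and explicit NOT NULL columns excluded).
Total: 5 + 6 + 3 + 5 + 4 = 23.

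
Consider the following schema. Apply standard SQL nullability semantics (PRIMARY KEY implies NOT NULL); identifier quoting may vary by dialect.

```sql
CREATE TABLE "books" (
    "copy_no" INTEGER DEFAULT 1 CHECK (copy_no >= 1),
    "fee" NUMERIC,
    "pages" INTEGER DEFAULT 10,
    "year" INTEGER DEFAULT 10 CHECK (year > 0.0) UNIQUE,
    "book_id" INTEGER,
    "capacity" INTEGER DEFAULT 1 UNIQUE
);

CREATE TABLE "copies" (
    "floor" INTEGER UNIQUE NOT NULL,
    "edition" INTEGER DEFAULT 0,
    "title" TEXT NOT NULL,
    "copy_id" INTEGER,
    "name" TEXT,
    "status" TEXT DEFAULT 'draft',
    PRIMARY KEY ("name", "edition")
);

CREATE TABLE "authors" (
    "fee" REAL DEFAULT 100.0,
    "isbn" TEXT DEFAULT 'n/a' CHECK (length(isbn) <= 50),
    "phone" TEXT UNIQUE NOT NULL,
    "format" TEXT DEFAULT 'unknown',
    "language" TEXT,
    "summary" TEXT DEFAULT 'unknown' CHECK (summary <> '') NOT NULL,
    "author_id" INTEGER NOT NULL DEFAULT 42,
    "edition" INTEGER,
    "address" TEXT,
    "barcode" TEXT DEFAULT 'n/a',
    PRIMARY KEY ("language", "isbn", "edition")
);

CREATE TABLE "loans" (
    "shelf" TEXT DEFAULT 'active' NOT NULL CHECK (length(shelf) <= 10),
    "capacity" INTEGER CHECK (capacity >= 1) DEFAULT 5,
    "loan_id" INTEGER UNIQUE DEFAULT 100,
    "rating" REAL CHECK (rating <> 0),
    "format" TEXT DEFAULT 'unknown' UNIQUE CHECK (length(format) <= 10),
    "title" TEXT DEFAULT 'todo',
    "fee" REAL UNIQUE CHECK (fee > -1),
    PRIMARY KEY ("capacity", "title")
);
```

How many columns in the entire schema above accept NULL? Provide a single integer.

books: 6 nullable (copy_no, fee, pages, year, book_id, capacity — PK none and explicit NOT NULL columns excluded).
copies: 2 nullable (copy_id, status — PK (name, edition) and explicit NOT NULL columns excluded).
authors: 4 nullable (fee, format, address, barcode — PK (language, isbn, edition) and explicit NOT NULL columns excluded).
loans: 4 nullable (loan_id, rating, format, fee — PK (capacity, title) and explicit NOT NULL columns excluded).
Total: 6 + 2 + 4 + 4 = 16.

16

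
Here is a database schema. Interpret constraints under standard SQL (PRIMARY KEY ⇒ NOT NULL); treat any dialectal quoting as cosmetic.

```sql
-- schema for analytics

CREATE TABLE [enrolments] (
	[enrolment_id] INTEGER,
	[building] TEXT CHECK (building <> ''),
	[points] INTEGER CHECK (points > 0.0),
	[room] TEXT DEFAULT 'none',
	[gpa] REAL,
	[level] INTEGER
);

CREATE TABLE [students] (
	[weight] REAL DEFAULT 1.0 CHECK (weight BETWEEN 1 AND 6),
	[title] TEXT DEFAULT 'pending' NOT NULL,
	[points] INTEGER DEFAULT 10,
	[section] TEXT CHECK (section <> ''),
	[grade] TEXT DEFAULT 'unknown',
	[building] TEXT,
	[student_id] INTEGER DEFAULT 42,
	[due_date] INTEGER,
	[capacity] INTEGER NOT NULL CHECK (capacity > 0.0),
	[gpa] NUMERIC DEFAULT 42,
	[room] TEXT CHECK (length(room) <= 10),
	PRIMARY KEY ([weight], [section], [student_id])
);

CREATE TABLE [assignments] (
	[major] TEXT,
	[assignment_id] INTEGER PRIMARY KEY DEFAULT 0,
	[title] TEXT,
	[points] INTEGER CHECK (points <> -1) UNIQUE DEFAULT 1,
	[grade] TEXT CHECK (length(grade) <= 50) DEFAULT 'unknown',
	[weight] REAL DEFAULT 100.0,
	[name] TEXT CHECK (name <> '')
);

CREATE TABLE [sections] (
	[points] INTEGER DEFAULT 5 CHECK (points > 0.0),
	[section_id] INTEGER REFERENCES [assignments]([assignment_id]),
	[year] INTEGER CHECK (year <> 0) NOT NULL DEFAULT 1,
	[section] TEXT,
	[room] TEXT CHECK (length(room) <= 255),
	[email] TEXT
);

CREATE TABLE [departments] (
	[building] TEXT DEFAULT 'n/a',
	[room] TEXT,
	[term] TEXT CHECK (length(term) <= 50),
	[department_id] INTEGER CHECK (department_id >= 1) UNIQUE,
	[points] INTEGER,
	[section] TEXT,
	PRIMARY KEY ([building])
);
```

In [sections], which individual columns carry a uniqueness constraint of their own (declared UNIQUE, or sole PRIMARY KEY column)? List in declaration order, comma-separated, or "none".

- points: no UNIQUE or single-column PK constraint.
- section_id: no UNIQUE or single-column PK constraint.
- year: no UNIQUE or single-column PK constraint.
- section: no UNIQUE or single-column PK constraint.
- room: no UNIQUE or single-column PK constraint.
- email: no UNIQUE or single-column PK constraint.

none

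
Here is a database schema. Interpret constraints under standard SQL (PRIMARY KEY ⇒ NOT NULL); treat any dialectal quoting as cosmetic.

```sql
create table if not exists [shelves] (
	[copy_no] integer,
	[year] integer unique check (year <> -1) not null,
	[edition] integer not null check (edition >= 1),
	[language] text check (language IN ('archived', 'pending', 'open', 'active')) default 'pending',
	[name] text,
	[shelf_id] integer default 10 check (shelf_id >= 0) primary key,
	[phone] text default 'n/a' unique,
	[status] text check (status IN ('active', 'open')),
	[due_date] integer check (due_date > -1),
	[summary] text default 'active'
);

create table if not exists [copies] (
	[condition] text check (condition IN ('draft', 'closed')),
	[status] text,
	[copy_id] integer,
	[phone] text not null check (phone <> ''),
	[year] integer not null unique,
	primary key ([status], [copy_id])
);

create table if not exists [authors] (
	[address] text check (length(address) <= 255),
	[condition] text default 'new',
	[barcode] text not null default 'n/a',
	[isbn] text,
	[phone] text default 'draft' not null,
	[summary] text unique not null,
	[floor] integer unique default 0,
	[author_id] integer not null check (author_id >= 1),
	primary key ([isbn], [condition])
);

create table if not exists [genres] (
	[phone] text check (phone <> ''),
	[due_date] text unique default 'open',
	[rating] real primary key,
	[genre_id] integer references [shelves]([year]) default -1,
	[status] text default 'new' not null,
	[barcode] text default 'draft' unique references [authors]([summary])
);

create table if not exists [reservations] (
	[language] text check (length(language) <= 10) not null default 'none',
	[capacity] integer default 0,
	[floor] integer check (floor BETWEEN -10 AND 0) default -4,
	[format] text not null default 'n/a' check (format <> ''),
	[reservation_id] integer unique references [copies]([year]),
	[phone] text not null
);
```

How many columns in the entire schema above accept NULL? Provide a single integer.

shelves: 7 nullable (copy_no, language, name, phone, status, due_date, summary — PK (shelf_id) and explicit NOT NULL columns excluded).
copies: 1 nullable (condition — PK (status, copy_id) and explicit NOT NULL columns excluded).
authors: 2 nullable (address, floor — PK (isbn, condition) and explicit NOT NULL columns excluded).
genres: 4 nullable (phone, due_date, genre_id, barcode — PK (rating) and explicit NOT NULL columns excluded).
reservations: 3 nullable (capacity, floor, reservation_id — PK none and explicit NOT NULL columns excluded).
Total: 7 + 1 + 2 + 4 + 3 = 17.

17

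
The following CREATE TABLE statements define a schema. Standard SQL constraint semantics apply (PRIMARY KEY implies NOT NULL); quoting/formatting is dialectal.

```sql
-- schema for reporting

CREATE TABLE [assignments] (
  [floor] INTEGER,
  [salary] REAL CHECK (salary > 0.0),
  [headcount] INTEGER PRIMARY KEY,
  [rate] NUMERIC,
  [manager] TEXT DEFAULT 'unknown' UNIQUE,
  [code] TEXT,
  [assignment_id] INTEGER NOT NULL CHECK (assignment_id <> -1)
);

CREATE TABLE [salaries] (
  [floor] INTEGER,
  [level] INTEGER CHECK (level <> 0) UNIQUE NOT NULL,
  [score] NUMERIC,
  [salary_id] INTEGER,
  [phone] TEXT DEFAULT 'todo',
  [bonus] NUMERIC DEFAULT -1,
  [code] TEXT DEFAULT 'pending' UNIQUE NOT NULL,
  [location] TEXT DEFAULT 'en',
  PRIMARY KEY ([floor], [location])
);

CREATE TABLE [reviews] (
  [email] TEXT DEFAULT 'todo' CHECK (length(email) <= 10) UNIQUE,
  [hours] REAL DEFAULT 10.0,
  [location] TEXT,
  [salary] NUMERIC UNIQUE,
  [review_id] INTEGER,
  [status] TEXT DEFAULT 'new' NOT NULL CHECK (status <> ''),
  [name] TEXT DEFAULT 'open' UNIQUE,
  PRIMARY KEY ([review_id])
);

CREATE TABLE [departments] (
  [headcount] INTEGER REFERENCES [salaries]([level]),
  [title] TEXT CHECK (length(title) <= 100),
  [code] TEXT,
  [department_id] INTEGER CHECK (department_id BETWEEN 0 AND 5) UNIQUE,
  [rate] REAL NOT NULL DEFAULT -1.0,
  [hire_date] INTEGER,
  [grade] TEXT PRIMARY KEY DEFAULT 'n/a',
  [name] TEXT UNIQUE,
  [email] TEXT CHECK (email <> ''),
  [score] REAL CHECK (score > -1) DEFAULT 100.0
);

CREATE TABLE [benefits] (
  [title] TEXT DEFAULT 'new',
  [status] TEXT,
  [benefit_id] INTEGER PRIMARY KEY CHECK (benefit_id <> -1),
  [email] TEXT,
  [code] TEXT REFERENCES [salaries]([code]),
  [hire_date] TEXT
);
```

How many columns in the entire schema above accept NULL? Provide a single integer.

27

assignments: 5 nullable (floor, salary, rate, manager, code — PK (headcount) and explicit NOT NULL columns excluded).
salaries: 4 nullable (score, salary_id, phone, bonus — PK (floor, location) and explicit NOT NULL columns excluded).
reviews: 5 nullable (email, hours, location, salary, name — PK (review_id) and explicit NOT NULL columns excluded).
departments: 8 nullable (headcount, title, code, department_id, hire_date, name, email, score — PK (grade) and explicit NOT NULL columns excluded).
benefits: 5 nullable (title, status, email, code, hire_date — PK (benefit_id) and explicit NOT NULL columns excluded).
Total: 5 + 4 + 5 + 8 + 5 = 27.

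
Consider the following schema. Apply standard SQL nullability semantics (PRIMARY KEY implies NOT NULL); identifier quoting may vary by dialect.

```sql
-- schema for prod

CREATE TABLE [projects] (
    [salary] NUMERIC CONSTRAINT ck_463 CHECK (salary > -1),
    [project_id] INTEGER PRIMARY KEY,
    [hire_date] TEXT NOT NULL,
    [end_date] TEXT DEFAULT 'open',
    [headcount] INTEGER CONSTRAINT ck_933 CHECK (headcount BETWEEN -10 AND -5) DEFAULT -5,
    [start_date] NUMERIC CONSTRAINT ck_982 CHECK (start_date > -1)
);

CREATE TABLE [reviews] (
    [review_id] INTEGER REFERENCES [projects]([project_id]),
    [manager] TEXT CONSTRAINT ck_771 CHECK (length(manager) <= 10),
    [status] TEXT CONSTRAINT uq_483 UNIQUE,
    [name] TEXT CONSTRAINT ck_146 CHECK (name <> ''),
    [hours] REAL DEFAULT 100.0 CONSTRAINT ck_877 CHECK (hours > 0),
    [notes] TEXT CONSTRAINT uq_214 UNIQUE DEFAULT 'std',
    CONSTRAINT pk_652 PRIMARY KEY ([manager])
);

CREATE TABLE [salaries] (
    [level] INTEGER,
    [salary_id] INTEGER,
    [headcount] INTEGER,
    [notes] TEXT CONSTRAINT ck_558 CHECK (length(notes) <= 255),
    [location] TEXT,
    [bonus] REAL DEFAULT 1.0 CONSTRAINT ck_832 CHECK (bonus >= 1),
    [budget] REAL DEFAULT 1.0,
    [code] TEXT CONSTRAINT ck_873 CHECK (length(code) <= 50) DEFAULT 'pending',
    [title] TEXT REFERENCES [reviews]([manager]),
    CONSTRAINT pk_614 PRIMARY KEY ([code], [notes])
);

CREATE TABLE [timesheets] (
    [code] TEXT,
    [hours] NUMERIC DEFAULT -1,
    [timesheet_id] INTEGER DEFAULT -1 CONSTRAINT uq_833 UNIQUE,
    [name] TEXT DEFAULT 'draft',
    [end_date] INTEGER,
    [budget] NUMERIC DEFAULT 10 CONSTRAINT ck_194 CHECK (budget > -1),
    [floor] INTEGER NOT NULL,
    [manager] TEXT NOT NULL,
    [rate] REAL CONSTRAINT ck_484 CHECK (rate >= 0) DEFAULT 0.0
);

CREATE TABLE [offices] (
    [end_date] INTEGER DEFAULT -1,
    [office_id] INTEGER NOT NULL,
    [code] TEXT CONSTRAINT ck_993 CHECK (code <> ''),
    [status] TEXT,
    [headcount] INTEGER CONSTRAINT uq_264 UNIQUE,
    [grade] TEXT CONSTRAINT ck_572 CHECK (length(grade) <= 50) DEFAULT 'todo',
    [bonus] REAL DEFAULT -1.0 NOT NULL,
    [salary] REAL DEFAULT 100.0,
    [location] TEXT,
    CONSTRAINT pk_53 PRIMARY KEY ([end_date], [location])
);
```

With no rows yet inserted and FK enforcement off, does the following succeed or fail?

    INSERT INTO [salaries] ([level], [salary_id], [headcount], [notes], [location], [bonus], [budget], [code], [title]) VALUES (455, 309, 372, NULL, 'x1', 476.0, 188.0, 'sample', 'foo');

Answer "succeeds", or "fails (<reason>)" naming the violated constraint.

notes is explicitly set to NULL, but notes is part of the PRIMARY KEY (implied NOT NULL).

fails (NOT NULL on notes)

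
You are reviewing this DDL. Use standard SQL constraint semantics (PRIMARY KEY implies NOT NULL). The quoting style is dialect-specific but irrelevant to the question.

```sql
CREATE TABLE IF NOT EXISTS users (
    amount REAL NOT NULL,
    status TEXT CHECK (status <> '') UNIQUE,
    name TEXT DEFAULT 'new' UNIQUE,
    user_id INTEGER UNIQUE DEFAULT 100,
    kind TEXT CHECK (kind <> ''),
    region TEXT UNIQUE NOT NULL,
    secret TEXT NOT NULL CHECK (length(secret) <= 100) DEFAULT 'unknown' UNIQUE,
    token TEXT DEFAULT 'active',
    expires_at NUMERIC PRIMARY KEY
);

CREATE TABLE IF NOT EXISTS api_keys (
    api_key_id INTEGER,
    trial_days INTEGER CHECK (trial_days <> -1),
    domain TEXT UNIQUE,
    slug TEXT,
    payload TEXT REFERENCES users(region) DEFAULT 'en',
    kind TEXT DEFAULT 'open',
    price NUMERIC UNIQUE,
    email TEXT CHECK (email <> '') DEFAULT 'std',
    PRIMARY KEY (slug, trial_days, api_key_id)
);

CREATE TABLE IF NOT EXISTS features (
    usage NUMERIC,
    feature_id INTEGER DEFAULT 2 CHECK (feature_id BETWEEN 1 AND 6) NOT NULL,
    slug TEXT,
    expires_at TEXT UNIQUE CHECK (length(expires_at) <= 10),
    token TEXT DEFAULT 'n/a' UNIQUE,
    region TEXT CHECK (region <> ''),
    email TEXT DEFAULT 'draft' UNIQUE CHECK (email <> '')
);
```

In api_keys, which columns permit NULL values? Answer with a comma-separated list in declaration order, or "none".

- api_key_id: part of the PRIMARY KEY, which implies NOT NULL → not nullable.
- trial_days: part of the PRIMARY KEY, which implies NOT NULL → not nullable.
- domain: UNIQUE does not imply NOT NULL → nullable.
- slug: part of the PRIMARY KEY, which implies NOT NULL → not nullable.
- payload: a foreign key column may be NULL unless separately constrained → nullable.
- kind: DEFAULT only fills an omitted column; an explicit NULL is still allowed → nullable.
- price: UNIQUE does not imply NOT NULL → nullable.
- email: CHECK does not forbid NULL (a CHECK constraint passes when its expression is NULL) → nullable.

domain, payload, kind, price, email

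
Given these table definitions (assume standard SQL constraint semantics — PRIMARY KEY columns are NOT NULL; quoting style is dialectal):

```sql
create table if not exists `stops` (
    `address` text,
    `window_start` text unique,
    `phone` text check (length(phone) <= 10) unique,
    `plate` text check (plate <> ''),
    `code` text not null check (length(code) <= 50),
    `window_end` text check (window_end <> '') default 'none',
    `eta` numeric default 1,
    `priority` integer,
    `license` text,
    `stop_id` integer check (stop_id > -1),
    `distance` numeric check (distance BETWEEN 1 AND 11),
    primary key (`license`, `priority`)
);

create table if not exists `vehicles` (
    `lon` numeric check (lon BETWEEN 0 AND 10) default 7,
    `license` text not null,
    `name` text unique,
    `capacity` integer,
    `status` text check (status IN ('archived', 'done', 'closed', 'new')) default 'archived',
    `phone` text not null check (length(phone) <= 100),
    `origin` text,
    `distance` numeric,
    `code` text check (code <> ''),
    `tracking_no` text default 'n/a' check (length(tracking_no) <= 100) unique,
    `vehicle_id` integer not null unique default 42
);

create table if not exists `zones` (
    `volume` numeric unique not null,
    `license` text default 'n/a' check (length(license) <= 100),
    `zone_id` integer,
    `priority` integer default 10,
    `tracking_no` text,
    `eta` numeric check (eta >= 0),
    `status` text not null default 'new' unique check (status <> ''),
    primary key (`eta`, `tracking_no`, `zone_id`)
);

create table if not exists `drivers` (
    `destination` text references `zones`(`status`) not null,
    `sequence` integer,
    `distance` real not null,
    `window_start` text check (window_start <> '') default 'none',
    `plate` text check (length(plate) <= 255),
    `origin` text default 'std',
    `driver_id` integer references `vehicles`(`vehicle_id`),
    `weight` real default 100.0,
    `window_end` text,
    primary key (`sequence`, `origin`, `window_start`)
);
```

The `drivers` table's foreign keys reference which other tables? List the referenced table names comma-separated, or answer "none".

- destination REFERENCES zones(status).
- driver_id REFERENCES vehicles(vehicle_id).

zones, vehicles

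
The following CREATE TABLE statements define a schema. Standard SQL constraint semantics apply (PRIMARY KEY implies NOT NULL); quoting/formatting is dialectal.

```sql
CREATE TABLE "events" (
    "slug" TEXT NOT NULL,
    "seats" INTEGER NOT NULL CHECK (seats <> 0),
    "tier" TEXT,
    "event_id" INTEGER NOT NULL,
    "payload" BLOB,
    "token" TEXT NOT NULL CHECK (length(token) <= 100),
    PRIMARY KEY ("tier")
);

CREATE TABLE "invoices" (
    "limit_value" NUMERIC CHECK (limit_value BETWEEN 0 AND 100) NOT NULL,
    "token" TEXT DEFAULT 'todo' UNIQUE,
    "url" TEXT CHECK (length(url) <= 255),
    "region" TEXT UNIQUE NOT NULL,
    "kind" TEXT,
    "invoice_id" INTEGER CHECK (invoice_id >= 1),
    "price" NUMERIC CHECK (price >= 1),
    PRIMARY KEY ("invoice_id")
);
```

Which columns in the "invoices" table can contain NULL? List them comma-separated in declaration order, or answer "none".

- limit_value: declared NOT NULL → not nullable.
- token: UNIQUE does not imply NOT NULL → nullable.
- url: CHECK does not forbid NULL (a CHECK constraint passes when its expression is NULL) → nullable.
- region: declared NOT NULL → not nullable.
- kind: no NOT NULL constraint applies → nullable.
- invoice_id: part of the PRIMARY KEY, which implies NOT NULL → not nullable.
- price: CHECK does not forbid NULL (a CHECK constraint passes when its expression is NULL) → nullable.

token, url, kind, price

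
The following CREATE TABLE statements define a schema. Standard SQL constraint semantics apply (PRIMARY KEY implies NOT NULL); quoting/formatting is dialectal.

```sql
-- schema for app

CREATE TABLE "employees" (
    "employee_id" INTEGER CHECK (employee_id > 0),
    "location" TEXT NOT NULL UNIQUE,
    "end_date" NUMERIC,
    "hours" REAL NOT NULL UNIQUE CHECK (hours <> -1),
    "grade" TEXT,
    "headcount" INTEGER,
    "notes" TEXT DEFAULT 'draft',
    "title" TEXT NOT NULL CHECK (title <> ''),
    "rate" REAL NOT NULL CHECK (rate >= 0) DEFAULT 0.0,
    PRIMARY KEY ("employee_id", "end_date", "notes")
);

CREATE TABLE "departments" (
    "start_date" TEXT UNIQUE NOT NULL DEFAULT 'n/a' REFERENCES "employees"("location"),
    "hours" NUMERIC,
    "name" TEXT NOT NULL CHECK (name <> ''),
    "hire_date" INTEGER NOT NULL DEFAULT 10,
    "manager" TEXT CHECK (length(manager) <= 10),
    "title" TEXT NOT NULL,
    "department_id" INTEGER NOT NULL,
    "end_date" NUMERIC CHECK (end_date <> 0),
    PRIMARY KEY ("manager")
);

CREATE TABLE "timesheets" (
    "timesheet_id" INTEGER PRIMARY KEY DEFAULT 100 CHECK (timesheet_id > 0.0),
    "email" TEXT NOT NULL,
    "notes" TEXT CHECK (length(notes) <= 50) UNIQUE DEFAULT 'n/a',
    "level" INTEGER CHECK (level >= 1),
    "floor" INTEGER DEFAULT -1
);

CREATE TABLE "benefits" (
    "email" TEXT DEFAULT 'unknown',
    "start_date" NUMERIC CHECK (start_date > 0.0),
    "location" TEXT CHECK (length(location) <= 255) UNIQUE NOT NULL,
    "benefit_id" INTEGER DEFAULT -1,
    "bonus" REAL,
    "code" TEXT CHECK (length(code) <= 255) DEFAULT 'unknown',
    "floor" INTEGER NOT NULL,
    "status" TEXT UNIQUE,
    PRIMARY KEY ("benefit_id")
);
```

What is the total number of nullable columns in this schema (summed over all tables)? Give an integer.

12

employees: 2 nullable (grade, headcount — PK (employee_id, end_date, notes) and explicit NOT NULL columns excluded).
departments: 2 nullable (hours, end_date — PK (manager) and explicit NOT NULL columns excluded).
timesheets: 3 nullable (notes, level, floor — PK (timesheet_id) and explicit NOT NULL columns excluded).
benefits: 5 nullable (email, start_date, bonus, code, status — PK (benefit_id) and explicit NOT NULL columns excluded).
Total: 2 + 2 + 3 + 5 = 12.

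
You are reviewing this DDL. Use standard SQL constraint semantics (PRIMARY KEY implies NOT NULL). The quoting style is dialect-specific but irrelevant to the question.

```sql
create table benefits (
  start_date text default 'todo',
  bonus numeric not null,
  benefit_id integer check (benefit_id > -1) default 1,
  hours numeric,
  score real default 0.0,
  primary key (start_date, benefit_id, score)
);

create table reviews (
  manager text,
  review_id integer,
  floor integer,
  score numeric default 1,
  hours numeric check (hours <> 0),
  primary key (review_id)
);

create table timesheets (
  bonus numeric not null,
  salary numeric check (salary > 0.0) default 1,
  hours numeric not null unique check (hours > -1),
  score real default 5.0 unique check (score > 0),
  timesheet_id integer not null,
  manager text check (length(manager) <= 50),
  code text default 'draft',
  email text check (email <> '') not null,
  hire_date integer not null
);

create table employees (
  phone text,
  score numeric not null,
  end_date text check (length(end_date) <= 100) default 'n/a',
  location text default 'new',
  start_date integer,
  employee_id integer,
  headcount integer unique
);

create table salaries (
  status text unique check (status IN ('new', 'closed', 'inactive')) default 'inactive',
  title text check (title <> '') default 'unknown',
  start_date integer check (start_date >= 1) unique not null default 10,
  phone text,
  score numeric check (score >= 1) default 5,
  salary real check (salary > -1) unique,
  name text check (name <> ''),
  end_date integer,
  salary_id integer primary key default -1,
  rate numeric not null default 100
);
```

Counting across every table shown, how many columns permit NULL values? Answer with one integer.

benefits: 1 nullable (hours — PK (start_date, benefit_id, score) and explicit NOT NULL columns excluded).
reviews: 4 nullable (manager, floor, score, hours — PK (review_id) and explicit NOT NULL columns excluded).
timesheets: 4 nullable (salary, score, manager, code — PK none and explicit NOT NULL columns excluded).
employees: 6 nullable (phone, end_date, location, start_date, employee_id, headcount — PK none and explicit NOT NULL columns excluded).
salaries: 7 nullable (status, title, phone, score, salary, name, end_date — PK (salary_id) and explicit NOT NULL columns excluded).
Total: 1 + 4 + 4 + 6 + 7 = 22.

22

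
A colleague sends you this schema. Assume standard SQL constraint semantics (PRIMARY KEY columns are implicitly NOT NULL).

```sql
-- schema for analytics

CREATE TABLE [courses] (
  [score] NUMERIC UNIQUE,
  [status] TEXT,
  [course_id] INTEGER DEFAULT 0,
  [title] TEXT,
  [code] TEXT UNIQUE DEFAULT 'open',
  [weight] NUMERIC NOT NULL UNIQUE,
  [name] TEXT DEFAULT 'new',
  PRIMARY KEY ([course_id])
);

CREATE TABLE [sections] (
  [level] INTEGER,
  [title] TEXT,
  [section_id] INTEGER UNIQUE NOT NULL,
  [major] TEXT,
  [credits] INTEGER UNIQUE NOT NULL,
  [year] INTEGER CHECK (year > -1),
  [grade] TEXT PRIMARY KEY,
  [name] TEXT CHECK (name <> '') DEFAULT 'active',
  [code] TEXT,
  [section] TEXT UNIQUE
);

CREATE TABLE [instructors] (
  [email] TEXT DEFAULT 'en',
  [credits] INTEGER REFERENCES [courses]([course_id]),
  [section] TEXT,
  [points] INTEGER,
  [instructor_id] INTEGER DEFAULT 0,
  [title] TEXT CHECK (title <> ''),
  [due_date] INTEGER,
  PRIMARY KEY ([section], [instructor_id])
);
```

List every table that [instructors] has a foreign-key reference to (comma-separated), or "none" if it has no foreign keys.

courses

- credits REFERENCES courses(course_id).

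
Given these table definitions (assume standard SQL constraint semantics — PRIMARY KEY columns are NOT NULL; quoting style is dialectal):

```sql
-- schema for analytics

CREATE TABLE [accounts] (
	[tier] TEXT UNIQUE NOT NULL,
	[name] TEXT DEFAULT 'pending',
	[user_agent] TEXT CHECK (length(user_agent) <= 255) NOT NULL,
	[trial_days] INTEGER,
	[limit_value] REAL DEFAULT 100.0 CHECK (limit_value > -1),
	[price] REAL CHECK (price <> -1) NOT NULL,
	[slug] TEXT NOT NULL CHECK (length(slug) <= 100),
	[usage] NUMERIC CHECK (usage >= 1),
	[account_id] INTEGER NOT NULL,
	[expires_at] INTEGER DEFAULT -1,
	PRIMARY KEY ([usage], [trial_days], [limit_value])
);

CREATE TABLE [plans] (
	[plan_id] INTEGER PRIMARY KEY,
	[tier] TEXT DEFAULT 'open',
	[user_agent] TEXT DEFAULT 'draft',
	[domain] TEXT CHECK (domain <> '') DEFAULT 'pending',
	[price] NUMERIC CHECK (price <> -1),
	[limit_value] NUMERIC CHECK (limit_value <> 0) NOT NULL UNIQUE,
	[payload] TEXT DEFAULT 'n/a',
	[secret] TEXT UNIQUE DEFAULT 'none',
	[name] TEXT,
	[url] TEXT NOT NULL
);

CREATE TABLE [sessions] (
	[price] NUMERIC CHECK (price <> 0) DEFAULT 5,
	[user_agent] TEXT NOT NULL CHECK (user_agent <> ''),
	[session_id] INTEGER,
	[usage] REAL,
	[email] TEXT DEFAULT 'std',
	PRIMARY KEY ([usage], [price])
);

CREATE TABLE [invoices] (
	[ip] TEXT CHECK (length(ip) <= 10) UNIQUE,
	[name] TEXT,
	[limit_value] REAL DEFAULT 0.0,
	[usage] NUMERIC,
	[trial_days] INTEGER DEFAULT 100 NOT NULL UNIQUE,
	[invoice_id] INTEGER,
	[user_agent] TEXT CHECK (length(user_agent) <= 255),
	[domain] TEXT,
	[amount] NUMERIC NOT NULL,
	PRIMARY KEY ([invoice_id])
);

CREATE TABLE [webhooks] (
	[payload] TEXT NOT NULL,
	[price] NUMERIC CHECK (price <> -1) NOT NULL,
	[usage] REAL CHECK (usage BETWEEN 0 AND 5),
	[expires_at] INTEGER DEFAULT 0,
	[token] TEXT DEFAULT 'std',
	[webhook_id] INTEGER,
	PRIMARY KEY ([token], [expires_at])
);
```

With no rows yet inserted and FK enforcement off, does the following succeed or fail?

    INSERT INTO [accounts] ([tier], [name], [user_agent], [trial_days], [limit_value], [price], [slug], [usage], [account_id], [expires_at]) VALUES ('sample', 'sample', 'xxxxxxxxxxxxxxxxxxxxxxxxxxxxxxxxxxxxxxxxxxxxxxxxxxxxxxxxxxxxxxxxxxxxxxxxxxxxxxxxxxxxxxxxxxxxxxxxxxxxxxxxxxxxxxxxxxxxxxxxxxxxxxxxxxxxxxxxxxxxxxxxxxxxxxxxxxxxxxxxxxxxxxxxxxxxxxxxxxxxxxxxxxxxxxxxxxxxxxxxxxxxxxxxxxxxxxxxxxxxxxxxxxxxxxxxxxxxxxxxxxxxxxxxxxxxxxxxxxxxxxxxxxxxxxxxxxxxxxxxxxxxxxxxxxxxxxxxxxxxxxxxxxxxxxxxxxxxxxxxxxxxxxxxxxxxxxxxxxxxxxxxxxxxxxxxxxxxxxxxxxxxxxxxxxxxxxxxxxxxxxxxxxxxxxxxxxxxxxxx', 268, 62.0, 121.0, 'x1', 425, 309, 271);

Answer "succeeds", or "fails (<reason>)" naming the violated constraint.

fails (CHECK on user_agent)

The value 'xxxxxxxxxxxxxxxxxxxxxxxxxxxxxxxxxxxxxxxxxxxxxxxxxxxxxxxxxxxxxxxxxxxxxxxxxxxxxxxxxxxxxxxxxxxxxxxxxxxxxxxxxxxxxxxxxxxxxxxxxxxxxxxxxxxxxxxxxxxxxxxxxxxxxxxxxxxxxxxxxxxxxxxxxxxxxxxxxxxxxxxxxxxxxxxxxxxxxxxxxxxxxxxxxxxxxxxxxxxxxxxxxxxxxxxxxxxxxxxxxxxxxxxxxxxxxxxxxxxxxxxxxxxxxxxxxxxxxxxxxxxxxxxxxxxxxxxxxxxxxxxxxxxxxxxxxxxxxxxxxxxxxxxxxxxxxxxxxxxxxxxxxxxxxxxxxxxxxxxxxxxxxxxxxxxxxxxxxxxxxxxxxxxxxxxxxxxxxxxx' for user_agent violates CHECK (length(user_agent) <= 255).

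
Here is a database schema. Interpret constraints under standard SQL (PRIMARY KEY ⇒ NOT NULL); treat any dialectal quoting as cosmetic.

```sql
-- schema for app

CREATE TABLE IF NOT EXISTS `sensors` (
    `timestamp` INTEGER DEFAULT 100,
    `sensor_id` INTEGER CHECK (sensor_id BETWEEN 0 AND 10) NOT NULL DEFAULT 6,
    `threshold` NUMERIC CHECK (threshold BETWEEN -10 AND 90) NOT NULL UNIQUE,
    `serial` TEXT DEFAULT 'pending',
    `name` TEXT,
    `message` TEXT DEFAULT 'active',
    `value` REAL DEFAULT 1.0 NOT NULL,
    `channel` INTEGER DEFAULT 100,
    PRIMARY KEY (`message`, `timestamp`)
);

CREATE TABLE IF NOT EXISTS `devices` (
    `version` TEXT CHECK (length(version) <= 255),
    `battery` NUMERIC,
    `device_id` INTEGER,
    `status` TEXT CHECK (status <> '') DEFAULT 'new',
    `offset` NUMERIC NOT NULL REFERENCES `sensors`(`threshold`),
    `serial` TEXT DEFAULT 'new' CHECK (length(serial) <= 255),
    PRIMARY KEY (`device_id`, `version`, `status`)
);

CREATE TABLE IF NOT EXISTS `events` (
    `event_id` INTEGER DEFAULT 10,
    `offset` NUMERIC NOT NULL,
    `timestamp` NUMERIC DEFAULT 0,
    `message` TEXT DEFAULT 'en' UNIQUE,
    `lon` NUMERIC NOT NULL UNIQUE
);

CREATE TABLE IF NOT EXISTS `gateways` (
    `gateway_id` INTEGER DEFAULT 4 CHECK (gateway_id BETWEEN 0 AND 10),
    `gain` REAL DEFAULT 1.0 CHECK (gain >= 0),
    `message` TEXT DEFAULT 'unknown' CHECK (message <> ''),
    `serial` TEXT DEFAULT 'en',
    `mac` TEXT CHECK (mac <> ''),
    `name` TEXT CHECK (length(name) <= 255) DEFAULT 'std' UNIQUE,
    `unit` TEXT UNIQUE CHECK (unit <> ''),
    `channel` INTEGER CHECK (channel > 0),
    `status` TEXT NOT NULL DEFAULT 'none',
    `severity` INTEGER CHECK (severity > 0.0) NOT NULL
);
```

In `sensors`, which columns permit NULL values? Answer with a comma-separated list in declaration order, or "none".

serial, name, channel

- timestamp: part of the PRIMARY KEY, which implies NOT NULL → not nullable.
- sensor_id: declared NOT NULL → not nullable.
- threshold: declared NOT NULL → not nullable.
- serial: DEFAULT only fills an omitted column; an explicit NULL is still allowed → nullable.
- name: no NOT NULL constraint applies → nullable.
- message: part of the PRIMARY KEY, which implies NOT NULL → not nullable.
- value: declared NOT NULL → not nullable.
- channel: DEFAULT only fills an omitted column; an explicit NULL is still allowed → nullable.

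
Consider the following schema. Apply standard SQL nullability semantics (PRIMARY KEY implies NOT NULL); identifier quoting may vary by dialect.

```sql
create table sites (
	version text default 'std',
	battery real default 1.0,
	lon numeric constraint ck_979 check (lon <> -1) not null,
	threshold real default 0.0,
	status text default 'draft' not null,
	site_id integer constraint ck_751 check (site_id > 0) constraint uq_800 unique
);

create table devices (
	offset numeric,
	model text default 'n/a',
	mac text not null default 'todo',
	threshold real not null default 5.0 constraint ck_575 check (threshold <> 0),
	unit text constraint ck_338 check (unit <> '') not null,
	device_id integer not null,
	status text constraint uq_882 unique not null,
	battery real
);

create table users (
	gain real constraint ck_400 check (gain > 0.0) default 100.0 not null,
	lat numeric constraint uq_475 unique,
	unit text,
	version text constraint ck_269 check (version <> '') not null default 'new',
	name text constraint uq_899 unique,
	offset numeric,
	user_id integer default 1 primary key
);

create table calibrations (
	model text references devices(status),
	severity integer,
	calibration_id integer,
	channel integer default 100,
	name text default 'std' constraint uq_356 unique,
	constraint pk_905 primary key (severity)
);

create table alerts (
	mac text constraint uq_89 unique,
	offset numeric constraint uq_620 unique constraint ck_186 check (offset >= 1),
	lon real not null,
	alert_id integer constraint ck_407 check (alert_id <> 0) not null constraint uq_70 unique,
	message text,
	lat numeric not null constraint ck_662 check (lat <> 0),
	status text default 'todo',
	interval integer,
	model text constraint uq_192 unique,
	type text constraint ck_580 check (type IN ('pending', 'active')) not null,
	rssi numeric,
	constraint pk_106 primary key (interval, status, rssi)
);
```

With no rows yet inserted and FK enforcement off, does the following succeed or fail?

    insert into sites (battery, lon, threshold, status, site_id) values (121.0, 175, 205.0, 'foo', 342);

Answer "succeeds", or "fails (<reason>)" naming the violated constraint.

NOT NULL columns: lon is supplied; status is supplied.
CHECK constraints: 175 satisfies (lon <> -1); 342 satisfies (site_id > 0).
No constraint is violated.

succeeds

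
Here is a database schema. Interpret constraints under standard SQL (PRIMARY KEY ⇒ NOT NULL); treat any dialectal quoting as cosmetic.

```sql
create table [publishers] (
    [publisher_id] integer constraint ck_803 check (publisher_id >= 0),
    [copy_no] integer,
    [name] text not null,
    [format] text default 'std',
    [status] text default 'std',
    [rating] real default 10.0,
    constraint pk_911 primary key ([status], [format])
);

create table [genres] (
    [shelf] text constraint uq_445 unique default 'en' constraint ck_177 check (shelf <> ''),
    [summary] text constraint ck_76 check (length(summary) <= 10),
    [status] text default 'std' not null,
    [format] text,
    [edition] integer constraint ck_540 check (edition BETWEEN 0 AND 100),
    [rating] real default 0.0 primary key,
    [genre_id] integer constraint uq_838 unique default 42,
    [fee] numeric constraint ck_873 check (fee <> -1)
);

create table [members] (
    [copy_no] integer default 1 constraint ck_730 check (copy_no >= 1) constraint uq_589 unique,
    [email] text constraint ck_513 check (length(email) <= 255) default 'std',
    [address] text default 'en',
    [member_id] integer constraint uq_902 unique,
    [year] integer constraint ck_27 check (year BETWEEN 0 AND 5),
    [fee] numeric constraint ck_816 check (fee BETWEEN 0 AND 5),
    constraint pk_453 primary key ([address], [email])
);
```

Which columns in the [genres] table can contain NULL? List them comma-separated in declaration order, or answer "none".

- shelf: CHECK does not forbid NULL (a CHECK constraint passes when its expression is NULL) → nullable.
- summary: CHECK does not forbid NULL (a CHECK constraint passes when its expression is NULL) → nullable.
- status: declared NOT NULL → not nullable.
- format: no NOT NULL constraint applies → nullable.
- edition: CHECK does not forbid NULL (a CHECK constraint passes when its expression is NULL) → nullable.
- rating: part of the PRIMARY KEY, which implies NOT NULL → not nullable.
- genre_id: UNIQUE does not imply NOT NULL → nullable.
- fee: CHECK does not forbid NULL (a CHECK constraint passes when its expression is NULL) → nullable.

shelf, summary, format, edition, genre_id, fee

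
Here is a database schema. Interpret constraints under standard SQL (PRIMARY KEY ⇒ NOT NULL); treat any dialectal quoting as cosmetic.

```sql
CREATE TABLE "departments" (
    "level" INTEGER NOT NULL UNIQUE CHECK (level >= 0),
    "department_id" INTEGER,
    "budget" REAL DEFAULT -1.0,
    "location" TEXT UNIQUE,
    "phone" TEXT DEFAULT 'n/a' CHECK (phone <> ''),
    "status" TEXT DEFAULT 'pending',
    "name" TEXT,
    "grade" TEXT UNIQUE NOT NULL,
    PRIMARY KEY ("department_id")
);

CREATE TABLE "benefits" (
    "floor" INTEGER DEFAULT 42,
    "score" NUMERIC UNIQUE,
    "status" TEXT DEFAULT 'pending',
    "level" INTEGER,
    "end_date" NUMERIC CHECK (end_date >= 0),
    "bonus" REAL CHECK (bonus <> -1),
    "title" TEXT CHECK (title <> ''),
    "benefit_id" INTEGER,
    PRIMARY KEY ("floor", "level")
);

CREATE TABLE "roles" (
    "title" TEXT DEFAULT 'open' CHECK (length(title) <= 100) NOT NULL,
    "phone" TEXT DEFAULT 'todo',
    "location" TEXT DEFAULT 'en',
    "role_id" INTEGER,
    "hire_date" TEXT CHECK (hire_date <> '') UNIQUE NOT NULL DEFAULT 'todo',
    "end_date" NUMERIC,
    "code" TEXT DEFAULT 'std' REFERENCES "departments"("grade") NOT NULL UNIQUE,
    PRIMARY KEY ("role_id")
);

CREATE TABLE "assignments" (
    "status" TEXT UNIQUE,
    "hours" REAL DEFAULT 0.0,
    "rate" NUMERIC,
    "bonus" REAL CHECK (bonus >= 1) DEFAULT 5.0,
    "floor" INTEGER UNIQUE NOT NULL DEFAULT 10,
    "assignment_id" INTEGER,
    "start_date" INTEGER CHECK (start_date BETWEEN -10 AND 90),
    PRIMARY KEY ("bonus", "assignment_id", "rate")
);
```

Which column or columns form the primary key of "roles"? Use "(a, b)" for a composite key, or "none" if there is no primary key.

role_id is declared PRIMARY KEY as a table-level PRIMARY KEY clause.

role_id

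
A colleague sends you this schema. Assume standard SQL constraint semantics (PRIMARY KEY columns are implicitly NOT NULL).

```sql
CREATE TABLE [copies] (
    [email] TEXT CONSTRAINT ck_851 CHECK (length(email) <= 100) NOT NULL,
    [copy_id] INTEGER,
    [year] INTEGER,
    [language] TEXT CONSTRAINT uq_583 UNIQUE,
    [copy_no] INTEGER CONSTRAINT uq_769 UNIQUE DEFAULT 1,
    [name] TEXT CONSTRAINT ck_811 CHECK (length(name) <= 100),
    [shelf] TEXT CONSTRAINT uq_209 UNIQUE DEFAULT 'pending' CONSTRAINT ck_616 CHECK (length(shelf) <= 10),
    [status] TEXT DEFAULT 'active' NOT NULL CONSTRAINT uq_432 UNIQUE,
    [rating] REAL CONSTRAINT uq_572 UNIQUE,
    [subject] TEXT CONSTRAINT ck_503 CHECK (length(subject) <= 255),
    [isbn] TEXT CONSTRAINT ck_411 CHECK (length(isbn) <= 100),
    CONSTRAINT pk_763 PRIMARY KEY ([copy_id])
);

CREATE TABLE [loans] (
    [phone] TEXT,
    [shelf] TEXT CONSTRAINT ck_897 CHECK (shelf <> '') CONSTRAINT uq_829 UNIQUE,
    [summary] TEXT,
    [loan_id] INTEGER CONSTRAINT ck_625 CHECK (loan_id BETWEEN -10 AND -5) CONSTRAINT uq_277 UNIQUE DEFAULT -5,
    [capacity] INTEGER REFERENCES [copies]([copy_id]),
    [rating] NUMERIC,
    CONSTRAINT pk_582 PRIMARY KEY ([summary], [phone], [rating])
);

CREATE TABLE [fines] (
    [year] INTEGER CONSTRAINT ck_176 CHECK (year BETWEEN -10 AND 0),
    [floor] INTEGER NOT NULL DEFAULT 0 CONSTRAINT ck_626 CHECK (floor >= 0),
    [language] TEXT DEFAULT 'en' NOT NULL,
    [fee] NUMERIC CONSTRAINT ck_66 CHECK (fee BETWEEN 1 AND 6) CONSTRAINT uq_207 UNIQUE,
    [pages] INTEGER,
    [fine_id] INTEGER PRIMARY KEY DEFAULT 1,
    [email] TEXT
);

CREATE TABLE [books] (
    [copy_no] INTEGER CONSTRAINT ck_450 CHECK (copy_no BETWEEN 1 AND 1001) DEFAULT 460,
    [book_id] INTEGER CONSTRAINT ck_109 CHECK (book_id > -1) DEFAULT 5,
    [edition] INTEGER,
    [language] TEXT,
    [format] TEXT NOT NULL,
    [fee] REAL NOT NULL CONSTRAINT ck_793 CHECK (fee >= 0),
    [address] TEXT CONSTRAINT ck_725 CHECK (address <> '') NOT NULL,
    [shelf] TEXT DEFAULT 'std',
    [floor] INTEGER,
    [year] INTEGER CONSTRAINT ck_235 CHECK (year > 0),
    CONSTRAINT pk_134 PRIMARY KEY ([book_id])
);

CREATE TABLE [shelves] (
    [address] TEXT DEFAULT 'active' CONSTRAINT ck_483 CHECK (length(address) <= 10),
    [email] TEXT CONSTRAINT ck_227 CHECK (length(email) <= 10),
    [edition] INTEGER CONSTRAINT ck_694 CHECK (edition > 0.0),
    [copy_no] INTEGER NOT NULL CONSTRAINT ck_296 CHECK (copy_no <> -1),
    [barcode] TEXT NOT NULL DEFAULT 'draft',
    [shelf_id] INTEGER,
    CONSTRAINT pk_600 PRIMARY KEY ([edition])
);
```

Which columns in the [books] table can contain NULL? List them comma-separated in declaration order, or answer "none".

- copy_no: CHECK does not forbid NULL (a CHECK constraint passes when its expression is NULL) → nullable.
- book_id: part of the PRIMARY KEY, which implies NOT NULL → not nullable.
- edition: no NOT NULL constraint applies → nullable.
- language: no NOT NULL constraint applies → nullable.
- format: declared NOT NULL → not nullable.
- fee: declared NOT NULL → not nullable.
- address: declared NOT NULL → not nullable.
- shelf: DEFAULT only fills an omitted column; an explicit NULL is still allowed → nullable.
- floor: no NOT NULL constraint applies → nullable.
- year: CHECK does not forbid NULL (a CHECK constraint passes when its expression is NULL) → nullable.

copy_no, edition, language, shelf, floor, year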